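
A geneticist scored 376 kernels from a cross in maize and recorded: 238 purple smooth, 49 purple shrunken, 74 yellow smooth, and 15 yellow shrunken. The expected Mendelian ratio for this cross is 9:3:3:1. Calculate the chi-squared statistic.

The 9:3:3:1 ratio has 16 parts, so with N = 376 the expected counts are:
  purple smooth: 376 × 9/16 = 211.5
  purple shrunken: 376 × 3/16 = 70.5
  yellow smooth: 376 × 3/16 = 70.5
  yellow shrunken: 376 × 1/16 = 23.5
χ² = Σ (O − E)² / E
  purple smooth: (238 − 211.5)² / 211.5 = 3.3203
  purple shrunken: (49 − 70.5)² / 70.5 = 6.5567
  yellow smooth: (74 − 70.5)² / 70.5 = 0.1738
  yellow shrunken: (15 − 23.5)² / 23.5 = 3.0745
χ² = 3.3203 + 6.5567 + 0.1738 + 3.0745 = 13.1253 ≈ 13.125

13.125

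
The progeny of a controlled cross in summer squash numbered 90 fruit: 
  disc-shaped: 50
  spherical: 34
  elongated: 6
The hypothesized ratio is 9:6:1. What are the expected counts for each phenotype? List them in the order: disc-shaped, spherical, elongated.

Under the 9:6:1 hypothesis (Σ ratio = 16, N = 90):
  disc-shaped: 90 × 9/16 = 50.625
  spherical: 90 × 6/16 = 33.75
  elongated: 90 × 1/16 = 5.625

50.625, 33.75, 5.625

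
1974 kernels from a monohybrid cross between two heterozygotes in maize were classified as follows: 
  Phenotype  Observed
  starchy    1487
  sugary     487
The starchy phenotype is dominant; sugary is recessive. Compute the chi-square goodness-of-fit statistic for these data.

For a monohybrid cross between heterozygotes with complete dominance, the expected phenotypic ratio is 3:1.
Total ratio parts = 4. Expected numbers out of 1974:
  starchy: 1974 × 3/4 = 1480.5
  sugary: 1974 × 1/4 = 493.5
χ² = Σ (O − E)² / E
  starchy: (1487 − 1480.5)² / 1480.5 = 0.0285
  sugary: (487 − 493.5)² / 493.5 = 0.0856
χ² = 0.0285 + 0.0856 = 0.1141 ≈ 0.114

0.114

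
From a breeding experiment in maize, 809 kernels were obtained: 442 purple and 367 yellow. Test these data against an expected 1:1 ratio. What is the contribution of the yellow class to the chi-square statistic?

Total ratio parts = 2. Expected numbers out of 809:
  purple: 809 × 1/2 = 404.5
  yellow: 809 × 1/2 = 404.5
Contribution of yellow: (367 − 404.5)² / 404.5 = 3.4765

3.477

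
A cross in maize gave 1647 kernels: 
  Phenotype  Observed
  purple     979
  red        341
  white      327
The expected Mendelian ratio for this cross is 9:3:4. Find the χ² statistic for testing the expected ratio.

23.781

Expected counts for N = 1647 under a 9:3:4 ratio (total parts = 16):
  purple: 1647 × 9/16 = 926.4375
  red: 1647 × 3/16 = 308.8125
  white: 1647 × 4/16 = 411.75
χ² = Σ (O − E)² / E
  purple: (979 − 926.4375)² / 926.4375 = 2.9822
  red: (341 − 308.8125)² / 308.8125 = 3.3549
  white: (327 − 411.75)² / 411.75 = 17.4440
χ² = 2.9822 + 3.3549 + 17.4440 = 23.7811 ≈ 23.781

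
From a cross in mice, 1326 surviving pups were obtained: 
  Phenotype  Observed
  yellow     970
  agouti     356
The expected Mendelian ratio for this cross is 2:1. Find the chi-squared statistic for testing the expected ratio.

Under the 2:1 hypothesis (Σ ratio = 3, N = 1326):
  yellow: 1326 × 2/3 = 884
  agouti: 1326 × 1/3 = 442
χ² = Σ (O − E)² / E
  yellow: (970 − 884)² / 884 = 8.3665
  agouti: (356 − 442)² / 442 = 16.7330
χ² = 8.3665 + 16.7330 = 25.0995 ≈ 25.100

25.100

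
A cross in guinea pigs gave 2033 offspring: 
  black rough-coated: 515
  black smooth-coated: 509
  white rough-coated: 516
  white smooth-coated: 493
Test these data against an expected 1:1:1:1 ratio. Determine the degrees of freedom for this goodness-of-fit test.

3

A goodness-of-fit test with 4 phenotype classes has df = 4 − 1 = 3.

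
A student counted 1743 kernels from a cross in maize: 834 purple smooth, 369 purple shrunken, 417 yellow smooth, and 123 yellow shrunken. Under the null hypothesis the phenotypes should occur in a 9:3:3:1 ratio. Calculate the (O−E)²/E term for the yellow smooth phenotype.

Expected counts for N = 1743 under a 9:3:3:1 ratio (total parts = 16):
  purple smooth: 1743 × 9/16 = 980.4375
  purple shrunken: 1743 × 3/16 = 326.8125
  yellow smooth: 1743 × 3/16 = 326.8125
  yellow shrunken: 1743 × 1/16 = 108.9375
Contribution of yellow smooth: (417 − 326.8125)² / 326.8125 = 24.8882

24.888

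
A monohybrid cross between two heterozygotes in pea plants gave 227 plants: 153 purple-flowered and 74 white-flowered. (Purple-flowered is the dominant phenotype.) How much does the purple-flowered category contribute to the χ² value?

1.748

For a monohybrid cross between heterozygotes with complete dominance, the expected phenotypic ratio is 3:1.
Under the 3:1 hypothesis (Σ ratio = 4, N = 227):
  purple-flowered: 227 × 3/4 = 170.25
  white-flowered: 227 × 1/4 = 56.75
Contribution of purple-flowered: (153 − 170.25)² / 170.25 = 1.7478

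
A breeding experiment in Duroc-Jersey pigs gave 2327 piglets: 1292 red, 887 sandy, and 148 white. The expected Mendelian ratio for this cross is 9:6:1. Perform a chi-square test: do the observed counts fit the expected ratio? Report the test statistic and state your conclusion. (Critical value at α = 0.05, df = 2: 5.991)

Total ratio parts = 16. Expected numbers out of 2327:
  red: 2327 × 9/16 = 1308.9375
  sandy: 2327 × 6/16 = 872.625
  white: 2327 × 1/16 = 145.4375
χ² = Σ (O − E)² / E
  red: (1292 − 1308.9375)² / 1308.9375 = 0.2192
  sandy: (887 − 872.625)² / 872.625 = 0.2368
  white: (148 − 145.4375)² / 145.4375 = 0.0451
χ² = 0.2192 + 0.2368 + 0.0451 = 0.5011 ≈ 0.501
Degrees of freedom = 3 − 1 = 2; critical value at α = 0.05 is 5.991.
Since 0.501 < 5.991, we fail to reject the null hypothesis — the data are consistent with the 9:6:1 ratio.

0.501; consistent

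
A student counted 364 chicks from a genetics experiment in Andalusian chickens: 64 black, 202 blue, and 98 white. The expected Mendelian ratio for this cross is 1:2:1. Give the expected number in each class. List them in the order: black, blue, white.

91, 182, 91

Expected counts for N = 364 under a 1:2:1 ratio (total parts = 4):
  black: 364 × 1/4 = 91
  blue: 364 × 2/4 = 182
  white: 364 × 1/4 = 91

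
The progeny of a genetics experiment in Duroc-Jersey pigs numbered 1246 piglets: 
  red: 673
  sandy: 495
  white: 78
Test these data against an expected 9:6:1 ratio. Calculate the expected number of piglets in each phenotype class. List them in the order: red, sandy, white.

The 9:6:1 ratio has 16 parts, so with N = 1246 the expected counts are:
  red: 1246 × 9/16 = 700.875
  sandy: 1246 × 6/16 = 467.25
  white: 1246 × 1/16 = 77.875

700.875, 467.25, 77.875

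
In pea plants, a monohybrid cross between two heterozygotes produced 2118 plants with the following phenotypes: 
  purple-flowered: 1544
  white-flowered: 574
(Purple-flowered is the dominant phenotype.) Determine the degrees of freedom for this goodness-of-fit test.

For a monohybrid cross between heterozygotes with complete dominance, the expected phenotypic ratio is 3:1.
A goodness-of-fit test with 2 phenotype classes has df = 2 − 1 = 1.

1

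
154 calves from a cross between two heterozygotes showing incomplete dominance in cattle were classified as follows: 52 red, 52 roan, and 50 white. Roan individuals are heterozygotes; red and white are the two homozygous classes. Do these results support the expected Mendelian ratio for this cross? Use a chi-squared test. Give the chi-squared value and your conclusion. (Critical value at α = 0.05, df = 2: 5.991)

16.286; not consistent

With incomplete dominance, a heterozygote × heterozygote cross gives a 1:2:1 phenotypic ratio.
The 1:2:1 ratio has 4 parts, so with N = 154 the expected counts are:
  red: 154 × 1/4 = 38.5
  roan: 154 × 2/4 = 77
  white: 154 × 1/4 = 38.5
χ² = Σ (O − E)² / E
  red: (52 − 38.5)² / 38.5 = 4.7338
  roan: (52 − 77)² / 77 = 8.1169
  white: (50 − 38.5)² / 38.5 = 3.4351
χ² = 4.7338 + 8.1169 + 3.4351 = 16.2858 ≈ 16.286
Degrees of freedom = 3 − 1 = 2; critical value at α = 0.05 is 5.991.
Since 16.286 > 5.991, we reject the null hypothesis — the data do not fit the 1:2:1 ratio.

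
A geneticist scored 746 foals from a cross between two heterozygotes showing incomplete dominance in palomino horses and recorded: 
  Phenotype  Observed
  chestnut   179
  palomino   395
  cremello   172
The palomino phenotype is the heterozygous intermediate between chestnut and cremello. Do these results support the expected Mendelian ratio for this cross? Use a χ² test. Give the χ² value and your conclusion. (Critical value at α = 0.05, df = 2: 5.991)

With incomplete dominance, a heterozygote × heterozygote cross gives a 1:2:1 phenotypic ratio.
Under the 1:2:1 hypothesis (Σ ratio = 4, N = 746):
  chestnut: 746 × 1/4 = 186.5
  palomino: 746 × 2/4 = 373
  cremello: 746 × 1/4 = 186.5
χ² = Σ (O − E)² / E
  chestnut: (179 − 186.5)² / 186.5 = 0.3016
  palomino: (395 − 373)² / 373 = 1.2976
  cremello: (172 − 186.5)² / 186.5 = 1.1273
χ² = 0.3016 + 1.2976 + 1.1273 = 2.7265 ≈ 2.727
Degrees of freedom = 3 − 1 = 2; critical value at α = 0.05 is 5.991.
Since 2.727 < 5.991, we fail to reject the null hypothesis — the data are consistent with the 1:2:1 ratio.

2.727; consistent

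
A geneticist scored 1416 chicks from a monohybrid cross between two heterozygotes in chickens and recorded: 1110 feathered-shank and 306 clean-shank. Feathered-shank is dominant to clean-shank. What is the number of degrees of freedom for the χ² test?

For a monohybrid cross between heterozygotes with complete dominance, the expected phenotypic ratio is 3:1.
A goodness-of-fit test with 2 phenotype classes has df = 2 − 1 = 1.

1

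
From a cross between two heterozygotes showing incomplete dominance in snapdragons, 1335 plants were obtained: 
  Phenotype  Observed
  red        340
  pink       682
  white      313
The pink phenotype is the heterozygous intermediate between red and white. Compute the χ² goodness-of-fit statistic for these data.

With incomplete dominance, a heterozygote × heterozygote cross gives a 1:2:1 phenotypic ratio.
Expected counts for N = 1335 under a 1:2:1 ratio (total parts = 4):
  red: 1335 × 1/4 = 333.75
  pink: 1335 × 2/4 = 667.5
  white: 1335 × 1/4 = 333.75
χ² = Σ (O − E)² / E
  red: (340 − 333.75)² / 333.75 = 0.1170
  pink: (682 − 667.5)² / 667.5 = 0.3150
  white: (313 − 333.75)² / 333.75 = 1.2901
χ² = 0.1170 + 0.3150 + 1.2901 = 1.7221 ≈ 1.722

1.722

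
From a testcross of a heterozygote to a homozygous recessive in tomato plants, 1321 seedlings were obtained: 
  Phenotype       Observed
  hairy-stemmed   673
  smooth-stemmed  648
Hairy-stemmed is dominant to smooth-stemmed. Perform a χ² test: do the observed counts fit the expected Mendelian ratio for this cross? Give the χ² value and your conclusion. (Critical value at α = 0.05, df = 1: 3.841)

0.473; consistent

A testcross of a heterozygote (Aa × aa) gives a 1:1 phenotypic ratio.
Under the 1:1 hypothesis (Σ ratio = 2, N = 1321):
  hairy-stemmed: 1321 × 1/2 = 660.5
  smooth-stemmed: 1321 × 1/2 = 660.5
χ² = Σ (O − E)² / E
  hairy-stemmed: (673 − 660.5)² / 660.5 = 0.2366
  smooth-stemmed: (648 − 660.5)² / 660.5 = 0.2366
χ² = 0.2366 + 0.2366 = 0.4732 ≈ 0.473
Degrees of freedom = 2 − 1 = 1; critical value at α = 0.05 is 3.841.
Since 0.473 < 3.841, we fail to reject the null hypothesis — the data are consistent with the 1:1 ratio.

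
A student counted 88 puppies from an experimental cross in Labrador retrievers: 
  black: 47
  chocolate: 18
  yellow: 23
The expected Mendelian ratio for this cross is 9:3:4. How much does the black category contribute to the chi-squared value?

Under the 9:3:4 hypothesis (Σ ratio = 16, N = 88):
  black: 88 × 9/16 = 49.5
  chocolate: 88 × 3/16 = 16.5
  yellow: 88 × 4/16 = 22
Contribution of black: (47 − 49.5)² / 49.5 = 0.1263

0.126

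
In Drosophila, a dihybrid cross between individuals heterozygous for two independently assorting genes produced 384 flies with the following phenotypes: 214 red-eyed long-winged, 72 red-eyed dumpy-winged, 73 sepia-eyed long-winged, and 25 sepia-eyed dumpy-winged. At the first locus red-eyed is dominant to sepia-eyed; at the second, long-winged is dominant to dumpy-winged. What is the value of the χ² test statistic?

A dihybrid F₂ with independent assortment and complete dominance at both loci gives a 9:3:3:1 phenotypic ratio.
Expected counts for N = 384 under a 9:3:3:1 ratio (total parts = 16):
  red-eyed long-winged: 384 × 9/16 = 216
  red-eyed dumpy-winged: 384 × 3/16 = 72
  sepia-eyed long-winged: 384 × 3/16 = 72
  sepia-eyed dumpy-winged: 384 × 1/16 = 24
χ² = Σ (O − E)² / E
  red-eyed long-winged: (214 − 216)² / 216 = 0.0185
  red-eyed dumpy-winged: (72 − 72)² / 72 = 0.0000
  sepia-eyed long-winged: (73 − 72)² / 72 = 0.0139
  sepia-eyed dumpy-winged: (25 − 24)² / 24 = 0.0417
χ² = 0.0185 + 0.0000 + 0.0139 + 0.0417 = 0.0741 ≈ 0.074

0.074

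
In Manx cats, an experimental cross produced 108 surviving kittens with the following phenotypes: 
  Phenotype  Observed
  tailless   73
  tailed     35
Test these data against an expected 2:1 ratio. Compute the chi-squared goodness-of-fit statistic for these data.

Expected counts for N = 108 under a 2:1 ratio (total parts = 3):
  tailless: 108 × 2/3 = 72
  tailed: 108 × 1/3 = 36
χ² = Σ (O − E)² / E
  tailless: (73 − 72)² / 72 = 0.0139
  tailed: (35 − 36)² / 36 = 0.0278
χ² = 0.0139 + 0.0278 = 0.0417 ≈ 0.042

0.042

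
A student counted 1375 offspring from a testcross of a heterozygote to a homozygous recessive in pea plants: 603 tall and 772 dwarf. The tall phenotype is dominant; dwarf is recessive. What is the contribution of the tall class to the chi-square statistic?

10.386

A testcross of a heterozygote (Aa × aa) gives a 1:1 phenotypic ratio.
Under the 1:1 hypothesis (Σ ratio = 2, N = 1375):
  tall: 1375 × 1/2 = 687.5
  dwarf: 1375 × 1/2 = 687.5
Contribution of tall: (603 − 687.5)² / 687.5 = 10.3858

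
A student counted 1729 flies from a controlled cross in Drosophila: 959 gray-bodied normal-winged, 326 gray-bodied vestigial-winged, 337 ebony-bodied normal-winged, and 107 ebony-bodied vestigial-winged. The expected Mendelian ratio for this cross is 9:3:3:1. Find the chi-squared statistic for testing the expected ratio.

0.716

The 9:3:3:1 ratio has 16 parts, so with N = 1729 the expected counts are:
  gray-bodied normal-winged: 1729 × 9/16 = 972.5625
  gray-bodied vestigial-winged: 1729 × 3/16 = 324.1875
  ebony-bodied normal-winged: 1729 × 3/16 = 324.1875
  ebony-bodied vestigial-winged: 1729 × 1/16 = 108.0625
χ² = Σ (O − E)² / E
  gray-bodied normal-winged: (959 − 972.5625)² / 972.5625 = 0.1891
  gray-bodied vestigial-winged: (326 − 324.1875)² / 324.1875 = 0.0101
  ebony-bodied normal-winged: (337 − 324.1875)² / 324.1875 = 0.5064
  ebony-bodied vestigial-winged: (107 − 108.0625)² / 108.0625 = 0.0104
χ² = 0.1891 + 0.0101 + 0.5064 + 0.0104 = 0.716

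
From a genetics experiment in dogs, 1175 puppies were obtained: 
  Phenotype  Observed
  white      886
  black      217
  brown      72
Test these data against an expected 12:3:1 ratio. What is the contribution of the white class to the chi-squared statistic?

Total ratio parts = 16. Expected numbers out of 1175:
  white: 1175 × 12/16 = 881.25
  black: 1175 × 3/16 = 220.3125
  brown: 1175 × 1/16 = 73.4375
Contribution of white: (886 − 881.25)² / 881.25 = 0.0256

0.026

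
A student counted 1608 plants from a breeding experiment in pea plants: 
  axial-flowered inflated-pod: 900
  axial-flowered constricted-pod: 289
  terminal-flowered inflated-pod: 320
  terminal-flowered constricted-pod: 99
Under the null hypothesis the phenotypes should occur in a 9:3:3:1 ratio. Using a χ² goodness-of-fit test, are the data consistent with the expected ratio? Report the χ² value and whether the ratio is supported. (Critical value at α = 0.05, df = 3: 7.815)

1.698; consistent

Total ratio parts = 16. Expected numbers out of 1608:
  axial-flowered inflated-pod: 1608 × 9/16 = 904.5
  axial-flowered constricted-pod: 1608 × 3/16 = 301.5
  terminal-flowered inflated-pod: 1608 × 3/16 = 301.5
  terminal-flowered constricted-pod: 1608 × 1/16 = 100.5
χ² = Σ (O − E)² / E
  axial-flowered inflated-pod: (900 − 904.5)² / 904.5 = 0.0224
  axial-flowered constricted-pod: (289 − 301.5)² / 301.5 = 0.5182
  terminal-flowered inflated-pod: (320 − 301.5)² / 301.5 = 1.1352
  terminal-flowered constricted-pod: (99 − 100.5)² / 100.5 = 0.0224
χ² = 0.0224 + 0.5182 + 1.1352 + 0.0224 = 1.6982 ≈ 1.698
Degrees of freedom = 4 − 1 = 3; critical value at α = 0.05 is 7.815.
Since 1.698 < 7.815, we fail to reject the null hypothesis — the data are consistent with the 9:3:3:1 ratio.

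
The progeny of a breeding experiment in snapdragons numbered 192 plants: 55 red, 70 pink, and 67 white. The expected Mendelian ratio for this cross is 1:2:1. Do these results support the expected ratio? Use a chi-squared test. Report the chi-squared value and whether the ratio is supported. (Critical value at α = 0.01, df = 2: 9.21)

Under the 1:2:1 hypothesis (Σ ratio = 4, N = 192):
  red: 192 × 1/4 = 48
  pink: 192 × 2/4 = 96
  white: 192 × 1/4 = 48
χ² = Σ (O − E)² / E
  red: (55 − 48)² / 48 = 1.0208
  pink: (70 − 96)² / 96 = 7.0417
  white: (67 − 48)² / 48 = 7.5208
χ² = 1.0208 + 7.0417 + 7.5208 = 15.5833 ≈ 15.583
Degrees of freedom = 3 − 1 = 2; critical value at α = 0.01 is 9.21.
Since 15.583 > 9.21, we reject the null hypothesis — the data do not fit the 1:2:1 ratio.

15.583; not consistent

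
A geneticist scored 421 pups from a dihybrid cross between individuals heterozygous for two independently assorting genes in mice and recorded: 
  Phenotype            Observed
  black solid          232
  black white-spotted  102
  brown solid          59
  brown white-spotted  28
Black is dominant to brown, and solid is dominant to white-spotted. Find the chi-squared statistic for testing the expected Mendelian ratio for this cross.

A dihybrid F₂ with independent assortment and complete dominance at both loci gives a 9:3:3:1 phenotypic ratio.
Total ratio parts = 16. Expected numbers out of 421:
  black solid: 421 × 9/16 = 236.8125
  black white-spotted: 421 × 3/16 = 78.9375
  brown solid: 421 × 3/16 = 78.9375
  brown white-spotted: 421 × 1/16 = 26.3125
χ² = Σ (O − E)² / E
  black solid: (232 − 236.8125)² / 236.8125 = 0.0978
  black white-spotted: (102 − 78.9375)² / 78.9375 = 6.7380
  brown solid: (59 − 78.9375)² / 78.9375 = 5.0357
  brown white-spotted: (28 − 26.3125)² / 26.3125 = 0.1082
χ² = 0.0978 + 6.7380 + 5.0357 + 0.1082 = 11.9797 ≈ 11.980

11.980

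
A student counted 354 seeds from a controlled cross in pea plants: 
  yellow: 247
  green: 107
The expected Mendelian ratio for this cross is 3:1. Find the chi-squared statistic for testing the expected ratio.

5.156

The 3:1 ratio has 4 parts, so with N = 354 the expected counts are:
  yellow: 354 × 3/4 = 265.5
  green: 354 × 1/4 = 88.5
χ² = Σ (O − E)² / E
  yellow: (247 − 265.5)² / 265.5 = 1.2891
  green: (107 − 88.5)² / 88.5 = 3.8672
χ² = 1.2891 + 3.8672 = 5.1563 ≈ 5.156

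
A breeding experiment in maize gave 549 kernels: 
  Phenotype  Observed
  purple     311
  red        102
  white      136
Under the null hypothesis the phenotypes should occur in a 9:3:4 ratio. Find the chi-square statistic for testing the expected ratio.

0.035

Total ratio parts = 16. Expected numbers out of 549:
  purple: 549 × 9/16 = 308.8125
  red: 549 × 3/16 = 102.9375
  white: 549 × 4/16 = 137.25
χ² = Σ (O − E)² / E
  purple: (311 − 308.8125)² / 308.8125 = 0.0155
  red: (102 − 102.9375)² / 102.9375 = 0.0085
  white: (136 − 137.25)² / 137.25 = 0.0114
χ² = 0.0155 + 0.0085 + 0.0114 = 0.0354 ≈ 0.035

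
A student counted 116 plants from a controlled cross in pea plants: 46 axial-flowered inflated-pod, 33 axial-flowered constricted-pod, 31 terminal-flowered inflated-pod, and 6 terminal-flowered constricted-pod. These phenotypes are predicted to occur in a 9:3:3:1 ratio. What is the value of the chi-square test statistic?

The 9:3:3:1 ratio has 16 parts, so with N = 116 the expected counts are:
  axial-flowered inflated-pod: 116 × 9/16 = 65.25
  axial-flowered constricted-pod: 116 × 3/16 = 21.75
  terminal-flowered inflated-pod: 116 × 3/16 = 21.75
  terminal-flowered constricted-pod: 116 × 1/16 = 7.25
χ² = Σ (O − E)² / E
  axial-flowered inflated-pod: (46 − 65.25)² / 65.25 = 5.6791
  axial-flowered constricted-pod: (33 − 21.75)² / 21.75 = 5.8190
  terminal-flowered inflated-pod: (31 − 21.75)² / 21.75 = 3.9339
  terminal-flowered constricted-pod: (6 − 7.25)² / 7.25 = 0.2155
χ² = 5.6791 + 5.8190 + 3.9339 + 0.2155 = 15.6475 ≈ 15.648

15.648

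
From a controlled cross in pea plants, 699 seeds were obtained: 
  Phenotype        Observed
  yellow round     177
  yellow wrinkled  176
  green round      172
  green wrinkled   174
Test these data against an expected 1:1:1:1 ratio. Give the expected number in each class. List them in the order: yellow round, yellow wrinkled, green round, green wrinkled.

174.75, 174.75, 174.75, 174.75

Total ratio parts = 4. Expected numbers out of 699:
  yellow round: 699 × 1/4 = 174.75
  yellow wrinkled: 699 × 1/4 = 174.75
  green round: 699 × 1/4 = 174.75
  green wrinkled: 699 × 1/4 = 174.75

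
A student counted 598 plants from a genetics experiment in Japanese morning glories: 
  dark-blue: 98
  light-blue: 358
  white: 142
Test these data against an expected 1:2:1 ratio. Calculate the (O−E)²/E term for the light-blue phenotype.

11.642

Expected counts for N = 598 under a 1:2:1 ratio (total parts = 4):
  dark-blue: 598 × 1/4 = 149.5
  light-blue: 598 × 2/4 = 299
  white: 598 × 1/4 = 149.5
Contribution of light-blue: (358 − 299)² / 299 = 11.6421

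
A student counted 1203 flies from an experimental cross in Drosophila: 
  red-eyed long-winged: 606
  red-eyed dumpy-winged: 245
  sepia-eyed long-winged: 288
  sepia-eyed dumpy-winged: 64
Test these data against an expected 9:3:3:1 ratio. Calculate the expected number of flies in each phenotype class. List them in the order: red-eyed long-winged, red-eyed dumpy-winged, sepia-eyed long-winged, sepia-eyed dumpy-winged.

676.6875, 225.5625, 225.5625, 75.1875

Expected counts for N = 1203 under a 9:3:3:1 ratio (total parts = 16):
  red-eyed long-winged: 1203 × 9/16 = 676.6875
  red-eyed dumpy-winged: 1203 × 3/16 = 225.5625
  sepia-eyed long-winged: 1203 × 3/16 = 225.5625
  sepia-eyed dumpy-winged: 1203 × 1/16 = 75.1875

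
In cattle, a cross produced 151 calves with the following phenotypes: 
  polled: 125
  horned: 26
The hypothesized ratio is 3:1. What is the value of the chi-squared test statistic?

Total ratio parts = 4. Expected numbers out of 151:
  polled: 151 × 3/4 = 113.25
  horned: 151 × 1/4 = 37.75
χ² = Σ (O − E)² / E
  polled: (125 − 113.25)² / 113.25 = 1.2191
  horned: (26 − 37.75)² / 37.75 = 3.6573
χ² = 1.2191 + 3.6573 = 4.8764 ≈ 4.876

4.876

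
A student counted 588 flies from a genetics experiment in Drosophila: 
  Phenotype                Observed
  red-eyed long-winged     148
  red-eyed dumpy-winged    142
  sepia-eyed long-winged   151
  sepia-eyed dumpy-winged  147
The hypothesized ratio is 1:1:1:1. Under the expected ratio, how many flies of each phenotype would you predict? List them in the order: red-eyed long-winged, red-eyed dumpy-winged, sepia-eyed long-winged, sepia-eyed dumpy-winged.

The 1:1:1:1 ratio has 4 parts, so with N = 588 the expected counts are:
  red-eyed long-winged: 588 × 1/4 = 147
  red-eyed dumpy-winged: 588 × 1/4 = 147
  sepia-eyed long-winged: 588 × 1/4 = 147
  sepia-eyed dumpy-winged: 588 × 1/4 = 147

147, 147, 147, 147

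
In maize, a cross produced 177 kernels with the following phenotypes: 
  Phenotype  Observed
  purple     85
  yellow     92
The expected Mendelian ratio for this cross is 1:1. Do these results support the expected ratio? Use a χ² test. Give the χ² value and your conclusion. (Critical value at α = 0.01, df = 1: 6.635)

The 1:1 ratio has 2 parts, so with N = 177 the expected counts are:
  purple: 177 × 1/2 = 88.5
  yellow: 177 × 1/2 = 88.5
χ² = Σ (O − E)² / E
  purple: (85 − 88.5)² / 88.5 = 0.1384
  yellow: (92 − 88.5)² / 88.5 = 0.1384
χ² = 0.1384 + 0.1384 = 0.2768 ≈ 0.277
Degrees of freedom = 2 − 1 = 1; critical value at α = 0.01 is 6.635.
Since 0.277 < 6.635, we fail to reject the null hypothesis — the data are consistent with the 1:1 ratio.

0.277; consistent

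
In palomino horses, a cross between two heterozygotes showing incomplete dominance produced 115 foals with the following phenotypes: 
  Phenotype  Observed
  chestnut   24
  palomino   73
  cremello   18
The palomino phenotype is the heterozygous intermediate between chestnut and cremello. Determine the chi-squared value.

8.983

With incomplete dominance, a heterozygote × heterozygote cross gives a 1:2:1 phenotypic ratio.
Under the 1:2:1 hypothesis (Σ ratio = 4, N = 115):
  chestnut: 115 × 1/4 = 28.75
  palomino: 115 × 2/4 = 57.5
  cremello: 115 × 1/4 = 28.75
χ² = Σ (O − E)² / E
  chestnut: (24 − 28.75)² / 28.75 = 0.7848
  palomino: (73 − 57.5)² / 57.5 = 4.1783
  cremello: (18 − 28.75)² / 28.75 = 4.0196
χ² = 0.7848 + 4.1783 + 4.0196 = 8.9827 ≈ 8.983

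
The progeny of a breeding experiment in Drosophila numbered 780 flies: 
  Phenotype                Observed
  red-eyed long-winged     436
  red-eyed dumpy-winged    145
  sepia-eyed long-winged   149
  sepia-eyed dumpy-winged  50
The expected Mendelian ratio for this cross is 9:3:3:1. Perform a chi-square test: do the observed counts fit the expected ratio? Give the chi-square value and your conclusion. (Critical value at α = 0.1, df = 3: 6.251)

0.112; consistent

The 9:3:3:1 ratio has 16 parts, so with N = 780 the expected counts are:
  red-eyed long-winged: 780 × 9/16 = 438.75
  red-eyed dumpy-winged: 780 × 3/16 = 146.25
  sepia-eyed long-winged: 780 × 3/16 = 146.25
  sepia-eyed dumpy-winged: 780 × 1/16 = 48.75
χ² = Σ (O − E)² / E
  red-eyed long-winged: (436 − 438.75)² / 438.75 = 0.0172
  red-eyed dumpy-winged: (145 − 146.25)² / 146.25 = 0.0107
  sepia-eyed long-winged: (149 − 146.25)² / 146.25 = 0.0517
  sepia-eyed dumpy-winged: (50 − 48.75)² / 48.75 = 0.0321
χ² = 0.0172 + 0.0107 + 0.0517 + 0.0321 = 0.1117 ≈ 0.112
Degrees of freedom = 4 − 1 = 3; critical value at α = 0.1 is 6.251.
Since 0.112 < 6.251, we fail to reject the null hypothesis — the data are consistent with the 9:3:3:1 ratio.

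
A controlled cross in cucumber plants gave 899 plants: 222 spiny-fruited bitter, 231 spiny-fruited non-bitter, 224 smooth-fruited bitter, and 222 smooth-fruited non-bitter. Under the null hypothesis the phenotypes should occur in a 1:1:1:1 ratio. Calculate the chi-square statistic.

0.244

The 1:1:1:1 ratio has 4 parts, so with N = 899 the expected counts are:
  spiny-fruited bitter: 899 × 1/4 = 224.75
  spiny-fruited non-bitter: 899 × 1/4 = 224.75
  smooth-fruited bitter: 899 × 1/4 = 224.75
  smooth-fruited non-bitter: 899 × 1/4 = 224.75
χ² = Σ (O − E)² / E
  spiny-fruited bitter: (222 − 224.75)² / 224.75 = 0.0336
  spiny-fruited non-bitter: (231 − 224.75)² / 224.75 = 0.1738
  smooth-fruited bitter: (224 − 224.75)² / 224.75 = 0.0025
  smooth-fruited non-bitter: (222 − 224.75)² / 224.75 = 0.0336
χ² = 0.0336 + 0.1738 + 0.0025 + 0.0336 = 0.2435 ≈ 0.244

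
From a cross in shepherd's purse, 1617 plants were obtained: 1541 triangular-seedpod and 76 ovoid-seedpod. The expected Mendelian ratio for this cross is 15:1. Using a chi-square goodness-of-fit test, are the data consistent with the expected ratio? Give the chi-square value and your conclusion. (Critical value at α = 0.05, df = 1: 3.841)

6.630; not consistent

Expected counts for N = 1617 under a 15:1 ratio (total parts = 16):
  triangular-seedpod: 1617 × 15/16 = 1515.9375
  ovoid-seedpod: 1617 × 1/16 = 101.0625
χ² = Σ (O − E)² / E
  triangular-seedpod: (1541 − 1515.9375)² / 1515.9375 = 0.4144
  ovoid-seedpod: (76 − 101.0625)² / 101.0625 = 6.2153
χ² = 0.4144 + 6.2153 = 6.6297 ≈ 6.630
Degrees of freedom = 2 − 1 = 1; critical value at α = 0.05 is 3.841.
Since 6.630 > 3.841, we reject the null hypothesis — the data do not fit the 15:1 ratio.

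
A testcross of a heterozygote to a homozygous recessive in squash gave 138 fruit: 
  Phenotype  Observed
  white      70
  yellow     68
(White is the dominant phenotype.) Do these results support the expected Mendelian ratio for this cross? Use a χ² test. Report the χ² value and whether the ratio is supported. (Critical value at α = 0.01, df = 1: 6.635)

0.029; consistent

A testcross of a heterozygote (Aa × aa) gives a 1:1 phenotypic ratio.
Expected counts for N = 138 under a 1:1 ratio (total parts = 2):
  white: 138 × 1/2 = 69
  yellow: 138 × 1/2 = 69
χ² = Σ (O − E)² / E
  white: (70 − 69)² / 69 = 0.0145
  yellow: (68 − 69)² / 69 = 0.0145
χ² = 0.0145 + 0.0145 = 0.029
Degrees of freedom = 2 − 1 = 1; critical value at α = 0.01 is 6.635.
Since 0.029 < 6.635, we fail to reject the null hypothesis — the data are consistent with the 1:1 ratio.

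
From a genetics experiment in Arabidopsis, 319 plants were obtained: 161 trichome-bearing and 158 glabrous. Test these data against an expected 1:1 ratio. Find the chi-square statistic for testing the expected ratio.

The 1:1 ratio has 2 parts, so with N = 319 the expected counts are:
  trichome-bearing: 319 × 1/2 = 159.5
  glabrous: 319 × 1/2 = 159.5
χ² = Σ (O − E)² / E
  trichome-bearing: (161 − 159.5)² / 159.5 = 0.0141
  glabrous: (158 − 159.5)² / 159.5 = 0.0141
χ² = 0.0141 + 0.0141 = 0.0282 ≈ 0.028

0.028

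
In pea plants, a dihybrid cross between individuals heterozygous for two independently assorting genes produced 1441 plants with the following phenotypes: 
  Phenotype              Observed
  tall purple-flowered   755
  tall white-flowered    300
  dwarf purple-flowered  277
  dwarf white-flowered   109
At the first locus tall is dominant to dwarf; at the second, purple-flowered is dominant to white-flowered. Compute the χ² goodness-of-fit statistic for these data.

A dihybrid F₂ with independent assortment and complete dominance at both loci gives a 9:3:3:1 phenotypic ratio.
Under the 9:3:3:1 hypothesis (Σ ratio = 16, N = 1441):
  tall purple-flowered: 1441 × 9/16 = 810.5625
  tall white-flowered: 1441 × 3/16 = 270.1875
  dwarf purple-flowered: 1441 × 3/16 = 270.1875
  dwarf white-flowered: 1441 × 1/16 = 90.0625
χ² = Σ (O − E)² / E
  tall purple-flowered: (755 − 810.5625)² / 810.5625 = 3.8087
  tall white-flowered: (300 − 270.1875)² / 270.1875 = 3.2895
  dwarf purple-flowered: (277 − 270.1875)² / 270.1875 = 0.1718
  dwarf white-flowered: (109 − 90.0625)² / 90.0625 = 3.9820
χ² = 3.8087 + 3.2895 + 0.1718 + 3.9820 = 11.252

11.252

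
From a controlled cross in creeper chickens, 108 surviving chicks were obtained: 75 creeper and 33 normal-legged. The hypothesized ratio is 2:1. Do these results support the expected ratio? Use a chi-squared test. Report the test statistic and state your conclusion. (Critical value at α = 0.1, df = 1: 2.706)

0.375; consistent

Total ratio parts = 3. Expected numbers out of 108:
  creeper: 108 × 2/3 = 72
  normal-legged: 108 × 1/3 = 36
χ² = Σ (O − E)² / E
  creeper: (75 − 72)² / 72 = 0.1250
  normal-legged: (33 − 36)² / 36 = 0.2500
χ² = 0.1250 + 0.2500 = 0.375
Degrees of freedom = 2 − 1 = 1; critical value at α = 0.1 is 2.706.
Since 0.375 < 2.706, we fail to reject the null hypothesis — the data are consistent with the 2:1 ratio.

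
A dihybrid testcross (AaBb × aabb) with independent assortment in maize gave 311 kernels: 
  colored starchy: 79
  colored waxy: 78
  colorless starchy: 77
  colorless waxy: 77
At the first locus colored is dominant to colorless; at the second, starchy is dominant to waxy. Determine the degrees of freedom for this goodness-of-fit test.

3

A dihybrid testcross with independent assortment gives a 1:1:1:1 ratio.
A goodness-of-fit test with 4 phenotype classes has df = 4 − 1 = 3.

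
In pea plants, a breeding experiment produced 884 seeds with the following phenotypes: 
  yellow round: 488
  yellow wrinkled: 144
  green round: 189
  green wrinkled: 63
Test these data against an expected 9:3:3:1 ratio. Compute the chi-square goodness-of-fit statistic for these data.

7.375

Under the 9:3:3:1 hypothesis (Σ ratio = 16, N = 884):
  yellow round: 884 × 9/16 = 497.25
  yellow wrinkled: 884 × 3/16 = 165.75
  green round: 884 × 3/16 = 165.75
  green wrinkled: 884 × 1/16 = 55.25
χ² = Σ (O − E)² / E
  yellow round: (488 − 497.25)² / 497.25 = 0.1721
  yellow wrinkled: (144 − 165.75)² / 165.75 = 2.8541
  green round: (189 − 165.75)² / 165.75 = 3.2613
  green wrinkled: (63 − 55.25)² / 55.25 = 1.0871
χ² = 0.1721 + 2.8541 + 3.2613 + 1.0871 = 7.3746 ≈ 7.375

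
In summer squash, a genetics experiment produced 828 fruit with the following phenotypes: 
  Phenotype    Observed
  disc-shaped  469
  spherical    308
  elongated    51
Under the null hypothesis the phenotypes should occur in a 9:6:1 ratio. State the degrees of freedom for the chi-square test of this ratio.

A goodness-of-fit test with 3 phenotype classes has df = 3 − 1 = 2.

2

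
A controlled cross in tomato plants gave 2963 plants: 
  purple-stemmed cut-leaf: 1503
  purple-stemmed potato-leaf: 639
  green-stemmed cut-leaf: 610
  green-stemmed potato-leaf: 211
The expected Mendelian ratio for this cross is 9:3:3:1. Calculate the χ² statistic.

37.539

Total ratio parts = 16. Expected numbers out of 2963:
  purple-stemmed cut-leaf: 2963 × 9/16 = 1666.6875
  purple-stemmed potato-leaf: 2963 × 3/16 = 555.5625
  green-stemmed cut-leaf: 2963 × 3/16 = 555.5625
  green-stemmed potato-leaf: 2963 × 1/16 = 185.1875
χ² = Σ (O − E)² / E
  purple-stemmed cut-leaf: (1503 − 1666.6875)² / 1666.6875 = 16.0760
  purple-stemmed potato-leaf: (639 − 555.5625)² / 555.5625 = 12.5311
  green-stemmed cut-leaf: (610 − 555.5625)² / 555.5625 = 5.3341
  green-stemmed potato-leaf: (211 − 185.1875)² / 185.1875 = 3.5979
χ² = 16.0760 + 12.5311 + 5.3341 + 3.5979 = 37.5391 ≈ 37.539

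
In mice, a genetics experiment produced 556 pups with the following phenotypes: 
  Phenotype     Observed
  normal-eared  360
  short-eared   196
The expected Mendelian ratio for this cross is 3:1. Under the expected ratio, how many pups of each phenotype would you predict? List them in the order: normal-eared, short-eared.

417, 139

Expected counts for N = 556 under a 3:1 ratio (total parts = 4):
  normal-eared: 556 × 3/4 = 417
  short-eared: 556 × 1/4 = 139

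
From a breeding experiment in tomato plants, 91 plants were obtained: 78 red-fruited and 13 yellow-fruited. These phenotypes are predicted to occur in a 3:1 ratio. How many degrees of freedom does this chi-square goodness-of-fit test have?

A goodness-of-fit test with 2 phenotype classes has df = 2 − 1 = 1.

1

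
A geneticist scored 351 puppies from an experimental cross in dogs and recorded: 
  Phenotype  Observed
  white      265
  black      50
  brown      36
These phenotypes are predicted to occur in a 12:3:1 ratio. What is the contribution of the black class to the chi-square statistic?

3.799

Under the 12:3:1 hypothesis (Σ ratio = 16, N = 351):
  white: 351 × 12/16 = 263.25
  black: 351 × 3/16 = 65.8125
  brown: 351 × 1/16 = 21.9375
Contribution of black: (50 − 65.8125)² / 65.8125 = 3.7992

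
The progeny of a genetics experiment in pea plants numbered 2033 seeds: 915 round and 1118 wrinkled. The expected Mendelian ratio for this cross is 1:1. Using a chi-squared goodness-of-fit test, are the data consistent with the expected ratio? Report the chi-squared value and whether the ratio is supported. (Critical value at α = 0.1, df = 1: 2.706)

Under the 1:1 hypothesis (Σ ratio = 2, N = 2033):
  round: 2033 × 1/2 = 1016.5
  wrinkled: 2033 × 1/2 = 1016.5
χ² = Σ (O − E)² / E
  round: (915 − 1016.5)² / 1016.5 = 10.1350
  wrinkled: (1118 − 1016.5)² / 1016.5 = 10.1350
χ² = 10.1350 + 10.1350 = 20.270
Degrees of freedom = 2 − 1 = 1; critical value at α = 0.1 is 2.706.
Since 20.270 > 2.706, we reject the null hypothesis — the data do not fit the 1:1 ratio.

20.270; not consistent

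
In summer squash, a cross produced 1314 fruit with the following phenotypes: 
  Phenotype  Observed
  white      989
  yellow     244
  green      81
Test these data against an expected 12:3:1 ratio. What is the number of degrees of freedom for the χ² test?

A goodness-of-fit test with 3 phenotype classes has df = 3 − 1 = 2.

2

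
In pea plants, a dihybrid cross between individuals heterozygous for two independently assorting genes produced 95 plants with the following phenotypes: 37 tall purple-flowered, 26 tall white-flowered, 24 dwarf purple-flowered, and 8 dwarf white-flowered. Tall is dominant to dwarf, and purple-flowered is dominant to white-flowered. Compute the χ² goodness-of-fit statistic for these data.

11.685

A dihybrid F₂ with independent assortment and complete dominance at both loci gives a 9:3:3:1 phenotypic ratio.
The 9:3:3:1 ratio has 16 parts, so with N = 95 the expected counts are:
  tall purple-flowered: 95 × 9/16 = 53.4375
  tall white-flowered: 95 × 3/16 = 17.8125
  dwarf purple-flowered: 95 × 3/16 = 17.8125
  dwarf white-flowered: 95 × 1/16 = 5.9375
χ² = Σ (O − E)² / E
  tall purple-flowered: (37 − 53.4375)² / 53.4375 = 5.0562
  tall white-flowered: (26 − 17.8125)² / 17.8125 = 3.7634
  dwarf purple-flowered: (24 − 17.8125)² / 17.8125 = 2.1493
  dwarf white-flowered: (8 − 5.9375)² / 5.9375 = 0.7164
χ² = 5.0562 + 3.7634 + 2.1493 + 0.7164 = 11.6853 ≈ 11.685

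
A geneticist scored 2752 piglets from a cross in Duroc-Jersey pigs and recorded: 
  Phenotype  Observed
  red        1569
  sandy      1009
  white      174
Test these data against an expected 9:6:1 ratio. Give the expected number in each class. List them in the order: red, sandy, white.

The 9:6:1 ratio has 16 parts, so with N = 2752 the expected counts are:
  red: 2752 × 9/16 = 1548
  sandy: 2752 × 6/16 = 1032
  white: 2752 × 1/16 = 172

1548, 1032, 172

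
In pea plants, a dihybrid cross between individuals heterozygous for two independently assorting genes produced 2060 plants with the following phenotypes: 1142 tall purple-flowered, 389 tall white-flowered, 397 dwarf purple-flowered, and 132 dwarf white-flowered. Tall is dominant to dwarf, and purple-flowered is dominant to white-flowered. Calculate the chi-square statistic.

A dihybrid F₂ with independent assortment and complete dominance at both loci gives a 9:3:3:1 phenotypic ratio.
Expected counts for N = 2060 under a 9:3:3:1 ratio (total parts = 16):
  tall purple-flowered: 2060 × 9/16 = 1158.75
  tall white-flowered: 2060 × 3/16 = 386.25
  dwarf purple-flowered: 2060 × 3/16 = 386.25
  dwarf white-flowered: 2060 × 1/16 = 128.75
χ² = Σ (O − E)² / E
  tall purple-flowered: (1142 − 1158.75)² / 1158.75 = 0.2421
  tall white-flowered: (389 − 386.25)² / 386.25 = 0.0196
  dwarf purple-flowered: (397 − 386.25)² / 386.25 = 0.2992
  dwarf white-flowered: (132 − 128.75)² / 128.75 = 0.0820
χ² = 0.2421 + 0.0196 + 0.2992 + 0.0820 = 0.6429 ≈ 0.643

0.643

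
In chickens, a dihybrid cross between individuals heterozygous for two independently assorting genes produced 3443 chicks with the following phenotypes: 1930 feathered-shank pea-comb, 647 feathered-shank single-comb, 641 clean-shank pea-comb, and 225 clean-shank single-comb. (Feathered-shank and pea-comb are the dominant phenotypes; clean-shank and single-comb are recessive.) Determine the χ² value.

0.506

A dihybrid F₂ with independent assortment and complete dominance at both loci gives a 9:3:3:1 phenotypic ratio.
Expected counts for N = 3443 under a 9:3:3:1 ratio (total parts = 16):
  feathered-shank pea-comb: 3443 × 9/16 = 1936.6875
  feathered-shank single-comb: 3443 × 3/16 = 645.5625
  clean-shank pea-comb: 3443 × 3/16 = 645.5625
  clean-shank single-comb: 3443 × 1/16 = 215.1875
χ² = Σ (O − E)² / E
  feathered-shank pea-comb: (1930 − 1936.6875)² / 1936.6875 = 0.0231
  feathered-shank single-comb: (647 − 645.5625)² / 645.5625 = 0.0032
  clean-shank pea-comb: (641 − 645.5625)² / 645.5625 = 0.0322
  clean-shank single-comb: (225 − 215.1875)² / 215.1875 = 0.4474
χ² = 0.0231 + 0.0032 + 0.0322 + 0.4474 = 0.5059 ≈ 0.506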